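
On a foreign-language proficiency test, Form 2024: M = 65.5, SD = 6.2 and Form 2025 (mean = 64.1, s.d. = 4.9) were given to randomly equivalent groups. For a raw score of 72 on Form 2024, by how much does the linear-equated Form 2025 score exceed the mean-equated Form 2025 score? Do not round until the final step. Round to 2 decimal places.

Mean-equated: 72 + (64.1 − 65.5) = 70.60
Linear-equated: (4.9/6.2)(72 − 65.5) + 64.1 = 69.237
Difference = 69.237 − 70.60 = -1.36

-1.36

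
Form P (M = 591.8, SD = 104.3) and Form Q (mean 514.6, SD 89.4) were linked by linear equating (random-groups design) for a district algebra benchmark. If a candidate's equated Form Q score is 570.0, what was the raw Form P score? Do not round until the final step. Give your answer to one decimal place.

Invert y = (SD_Y/SD_X)(x − M_X) + M_Y:
x = (SD_X/SD_Y)(y − M_Y) + M_X = (104.3/89.4)(570.0 − 514.6) + 591.8
x = 1.166667 × 55.400 + 591.8 = 656.4

656.4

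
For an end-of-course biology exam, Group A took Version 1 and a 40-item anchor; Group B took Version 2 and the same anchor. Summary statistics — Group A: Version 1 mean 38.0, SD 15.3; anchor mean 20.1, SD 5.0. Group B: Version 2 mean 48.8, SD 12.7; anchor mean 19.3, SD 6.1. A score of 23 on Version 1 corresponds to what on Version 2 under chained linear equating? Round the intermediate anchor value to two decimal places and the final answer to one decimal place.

40.3

Version 1 → anchor (Group A): v = (5.0/15.3)(23 − 38.0) + 20.1 = 15.20
anchor → Version 2 (Group B): y = (12.7/6.1)(15.20 − 19.3) + 48.8 = 40.3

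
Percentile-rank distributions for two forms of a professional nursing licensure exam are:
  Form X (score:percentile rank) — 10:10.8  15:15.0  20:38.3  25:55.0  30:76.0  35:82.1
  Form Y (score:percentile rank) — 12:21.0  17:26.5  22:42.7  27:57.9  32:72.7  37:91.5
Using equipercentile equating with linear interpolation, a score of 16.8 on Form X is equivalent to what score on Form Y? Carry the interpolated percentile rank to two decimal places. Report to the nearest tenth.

PR of 16.8 on Form X: 15.0 + (16.8 − 15)/(20 − 15) × (38.3 − 15.0) = 23.39
On Form Y, PR 23.39 falls between score 12 (PR 21.0) and 17 (PR 26.5).
Interpolate: 12 + (23.39 − 21.0)/(26.5 − 21.0) × (17 − 12) = 14.2

14.2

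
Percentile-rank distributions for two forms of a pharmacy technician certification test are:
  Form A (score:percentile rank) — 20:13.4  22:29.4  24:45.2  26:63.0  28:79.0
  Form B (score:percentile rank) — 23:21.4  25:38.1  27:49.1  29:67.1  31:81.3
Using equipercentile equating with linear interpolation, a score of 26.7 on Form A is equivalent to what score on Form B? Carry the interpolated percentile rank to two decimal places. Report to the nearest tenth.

PR of 26.7 on Form A: 63.0 + (26.7 − 26)/(28 − 26) × (79.0 − 63.0) = 68.60
On Form B, PR 68.60 falls between score 29 (PR 67.1) and 31 (PR 81.3).
Interpolate: 29 + (68.60 − 67.1)/(81.3 − 67.1) × (31 − 29) = 29.2

29.2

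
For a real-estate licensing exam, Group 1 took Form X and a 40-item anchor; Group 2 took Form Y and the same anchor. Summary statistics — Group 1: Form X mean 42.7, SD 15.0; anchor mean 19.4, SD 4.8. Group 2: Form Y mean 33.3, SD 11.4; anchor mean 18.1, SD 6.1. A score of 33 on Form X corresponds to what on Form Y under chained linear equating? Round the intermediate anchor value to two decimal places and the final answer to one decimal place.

Form X → anchor (Group 1): v = (4.8/15.0)(33 − 42.7) + 19.4 = 16.30
anchor → Form Y (Group 2): y = (11.4/6.1)(16.30 − 18.1) + 33.3 = 29.9

29.9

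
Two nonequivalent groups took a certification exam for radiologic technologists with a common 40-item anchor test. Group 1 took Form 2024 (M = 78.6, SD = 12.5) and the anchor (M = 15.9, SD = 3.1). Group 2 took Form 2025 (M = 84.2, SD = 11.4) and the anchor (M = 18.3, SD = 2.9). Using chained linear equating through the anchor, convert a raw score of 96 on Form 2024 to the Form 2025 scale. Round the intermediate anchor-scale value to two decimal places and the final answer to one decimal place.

Form 2024 → anchor (Group 1): v = (3.1/12.5)(96 − 78.6) + 15.9 = 20.22
anchor → Form 2025 (Group 2): y = (11.4/2.9)(20.22 − 18.3) + 84.2 = 91.7

91.7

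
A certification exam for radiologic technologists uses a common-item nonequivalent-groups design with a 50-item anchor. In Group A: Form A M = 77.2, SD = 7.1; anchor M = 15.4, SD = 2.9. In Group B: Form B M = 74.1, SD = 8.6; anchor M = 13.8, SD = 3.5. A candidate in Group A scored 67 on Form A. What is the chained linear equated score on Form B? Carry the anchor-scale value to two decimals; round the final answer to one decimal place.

67.8

Form A → anchor (Group A): v = (2.9/7.1)(67 − 77.2) + 15.4 = 11.23
anchor → Form B (Group B): y = (8.6/3.5)(11.23 − 13.8) + 74.1 = 67.8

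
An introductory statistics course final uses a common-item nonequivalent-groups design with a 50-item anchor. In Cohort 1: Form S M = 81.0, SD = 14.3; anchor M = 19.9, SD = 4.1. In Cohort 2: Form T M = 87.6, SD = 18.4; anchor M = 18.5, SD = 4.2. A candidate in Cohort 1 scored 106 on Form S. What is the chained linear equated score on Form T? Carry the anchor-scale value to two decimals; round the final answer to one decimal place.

125.1

Form S → anchor (Cohort 1): v = (4.1/14.3)(106 − 81.0) + 19.9 = 27.07
anchor → Form T (Cohort 2): y = (18.4/4.2)(27.07 − 18.5) + 87.6 = 125.1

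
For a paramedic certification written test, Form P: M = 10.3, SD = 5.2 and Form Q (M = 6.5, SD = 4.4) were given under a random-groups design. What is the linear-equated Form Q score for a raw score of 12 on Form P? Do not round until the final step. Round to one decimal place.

7.9

Linear equating: y = (SD_Y/SD_X)(x − M_X) + M_Y
y = (4.4/5.2)(12 − 10.3) + 6.5
y = 0.846154 × 1.7 + 6.5 = 1.4385 + 6.5 = 7.9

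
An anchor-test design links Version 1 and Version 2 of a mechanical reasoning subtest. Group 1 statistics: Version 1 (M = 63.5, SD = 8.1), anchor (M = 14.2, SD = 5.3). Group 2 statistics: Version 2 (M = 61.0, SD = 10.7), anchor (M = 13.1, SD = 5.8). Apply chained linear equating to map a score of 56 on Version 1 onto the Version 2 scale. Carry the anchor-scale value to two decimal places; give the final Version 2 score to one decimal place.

54.0

Version 1 → anchor (Group 1): v = (5.3/8.1)(56 − 63.5) + 14.2 = 9.29
anchor → Version 2 (Group 2): y = (10.7/5.8)(9.29 − 13.1) + 61.0 = 54.0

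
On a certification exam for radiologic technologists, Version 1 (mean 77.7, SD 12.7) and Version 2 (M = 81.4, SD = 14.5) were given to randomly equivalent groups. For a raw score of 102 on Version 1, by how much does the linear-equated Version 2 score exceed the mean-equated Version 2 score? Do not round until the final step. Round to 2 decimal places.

Mean-equated: 102 + (81.4 − 77.7) = 105.70
Linear-equated: (14.5/12.7)(102 − 77.7) + 81.4 = 109.144
Difference = 109.144 − 105.70 = 3.44

3.44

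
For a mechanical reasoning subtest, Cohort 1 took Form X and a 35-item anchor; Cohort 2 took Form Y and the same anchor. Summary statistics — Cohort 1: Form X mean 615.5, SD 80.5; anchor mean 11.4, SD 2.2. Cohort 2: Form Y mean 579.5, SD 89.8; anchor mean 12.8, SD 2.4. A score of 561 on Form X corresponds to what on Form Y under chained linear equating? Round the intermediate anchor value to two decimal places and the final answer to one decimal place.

471.4

Form X → anchor (Cohort 1): v = (2.2/80.5)(561 − 615.5) + 11.4 = 9.91
anchor → Form Y (Cohort 2): y = (89.8/2.4)(9.91 − 12.8) + 579.5 = 471.4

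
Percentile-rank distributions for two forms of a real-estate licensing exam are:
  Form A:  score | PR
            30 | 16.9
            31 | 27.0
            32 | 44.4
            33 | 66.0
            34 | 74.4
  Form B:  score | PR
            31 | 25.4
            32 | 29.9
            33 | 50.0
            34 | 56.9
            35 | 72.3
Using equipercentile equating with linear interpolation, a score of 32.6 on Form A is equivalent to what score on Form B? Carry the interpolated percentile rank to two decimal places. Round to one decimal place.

PR of 32.6 on Form A: 44.4 + (32.6 − 32)/(33 − 32) × (66.0 − 44.4) = 57.36
On Form B, PR 57.36 falls between score 34 (PR 56.9) and 35 (PR 72.3).
Interpolate: 34 + (57.36 − 56.9)/(72.3 − 56.9) × (35 − 34) = 34.0

34.0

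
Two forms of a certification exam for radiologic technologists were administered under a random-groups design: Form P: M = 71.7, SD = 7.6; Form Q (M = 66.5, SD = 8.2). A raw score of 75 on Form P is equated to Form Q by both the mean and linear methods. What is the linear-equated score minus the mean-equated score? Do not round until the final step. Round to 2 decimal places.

0.26

Mean-equated: 75 + (66.5 − 71.7) = 69.80
Linear-equated: (8.2/7.6)(75 − 71.7) + 66.5 = 70.061
Difference = 70.061 − 69.80 = 0.26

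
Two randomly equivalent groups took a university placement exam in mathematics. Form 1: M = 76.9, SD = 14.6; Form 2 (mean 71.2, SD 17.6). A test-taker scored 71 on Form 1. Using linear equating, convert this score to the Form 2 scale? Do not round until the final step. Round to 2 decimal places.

64.09

Linear equating: y = (SD_Y/SD_X)(x − M_X) + M_Y
y = (17.6/14.6)(71 − 76.9) + 71.2
y = 1.205479 × -5.9 + 71.2 = -7.1123 + 71.2 = 64.09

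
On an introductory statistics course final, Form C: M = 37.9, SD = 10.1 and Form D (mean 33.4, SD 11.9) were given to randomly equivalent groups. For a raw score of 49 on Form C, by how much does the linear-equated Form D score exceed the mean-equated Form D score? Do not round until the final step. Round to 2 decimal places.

Mean-equated: 49 + (33.4 − 37.9) = 44.50
Linear-equated: (11.9/10.1)(49 − 37.9) + 33.4 = 46.478
Difference = 46.478 − 44.50 = 1.98

1.98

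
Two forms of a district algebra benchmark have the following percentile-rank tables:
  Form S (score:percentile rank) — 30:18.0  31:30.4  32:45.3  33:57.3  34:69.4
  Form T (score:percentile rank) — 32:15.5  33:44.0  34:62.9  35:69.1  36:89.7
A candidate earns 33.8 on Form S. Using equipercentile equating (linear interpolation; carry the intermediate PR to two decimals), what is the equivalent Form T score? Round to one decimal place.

PR of 33.8 on Form S: 57.3 + (33.8 − 33)/(34 − 33) × (69.4 − 57.3) = 66.98
On Form T, PR 66.98 falls between score 34 (PR 62.9) and 35 (PR 69.1).
Interpolate: 34 + (66.98 − 62.9)/(69.1 − 62.9) × (35 − 34) = 34.7

34.7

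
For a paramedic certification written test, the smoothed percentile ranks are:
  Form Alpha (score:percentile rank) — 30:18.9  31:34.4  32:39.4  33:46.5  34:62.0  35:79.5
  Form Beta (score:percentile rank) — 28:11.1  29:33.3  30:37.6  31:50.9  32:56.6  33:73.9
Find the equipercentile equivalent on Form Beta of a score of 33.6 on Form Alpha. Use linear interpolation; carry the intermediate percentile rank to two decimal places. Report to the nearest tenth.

PR of 33.6 on Form Alpha: 46.5 + (33.6 − 33)/(34 − 33) × (62.0 − 46.5) = 55.80
On Form Beta, PR 55.80 falls between score 31 (PR 50.9) and 32 (PR 56.6).
Interpolate: 31 + (55.80 − 50.9)/(56.6 − 50.9) × (32 − 31) = 31.9

31.9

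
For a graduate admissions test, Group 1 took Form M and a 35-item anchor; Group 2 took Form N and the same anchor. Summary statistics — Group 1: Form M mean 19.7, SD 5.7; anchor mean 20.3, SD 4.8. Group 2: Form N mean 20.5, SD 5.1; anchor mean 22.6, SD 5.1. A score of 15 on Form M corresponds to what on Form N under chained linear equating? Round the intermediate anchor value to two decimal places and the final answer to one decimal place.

Form M → anchor (Group 1): v = (4.8/5.7)(15 − 19.7) + 20.3 = 16.34
anchor → Form N (Group 2): y = (5.1/5.1)(16.34 − 22.6) + 20.5 = 14.2

14.2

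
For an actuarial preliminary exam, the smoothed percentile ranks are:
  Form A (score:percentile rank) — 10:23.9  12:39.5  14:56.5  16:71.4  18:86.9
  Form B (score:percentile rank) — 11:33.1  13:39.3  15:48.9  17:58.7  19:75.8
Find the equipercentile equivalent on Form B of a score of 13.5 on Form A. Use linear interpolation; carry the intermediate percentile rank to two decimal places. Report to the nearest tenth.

PR of 13.5 on Form A: 39.5 + (13.5 − 12)/(14 − 12) × (56.5 − 39.5) = 52.25
On Form B, PR 52.25 falls between score 15 (PR 48.9) and 17 (PR 58.7).
Interpolate: 15 + (52.25 − 48.9)/(58.7 − 48.9) × (17 − 15) = 15.7

15.7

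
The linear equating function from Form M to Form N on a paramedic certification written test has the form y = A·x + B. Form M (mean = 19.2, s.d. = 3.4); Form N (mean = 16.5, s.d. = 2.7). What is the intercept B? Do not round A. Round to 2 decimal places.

1.25

A = SD_Y / SD_X = 2.7 / 3.4 = 0.794118
B = M_Y − A·M_X = 16.5 − 0.794118 × 19.2 = 1.25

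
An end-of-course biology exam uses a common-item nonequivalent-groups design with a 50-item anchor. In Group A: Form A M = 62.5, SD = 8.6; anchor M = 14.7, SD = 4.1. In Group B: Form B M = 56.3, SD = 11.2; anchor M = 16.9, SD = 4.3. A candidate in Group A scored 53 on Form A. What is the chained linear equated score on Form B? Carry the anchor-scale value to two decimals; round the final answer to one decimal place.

Form A → anchor (Group A): v = (4.1/8.6)(53 − 62.5) + 14.7 = 10.17
anchor → Form B (Group B): y = (11.2/4.3)(10.17 − 16.9) + 56.3 = 38.8

38.8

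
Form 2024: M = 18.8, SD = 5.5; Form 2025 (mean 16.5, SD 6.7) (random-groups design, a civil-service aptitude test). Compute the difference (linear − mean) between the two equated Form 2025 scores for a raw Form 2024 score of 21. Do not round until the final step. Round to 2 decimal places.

0.48

Mean-equated: 21 + (16.5 − 18.8) = 18.70
Linear-equated: (6.7/5.5)(21 − 18.8) + 16.5 = 19.180
Difference = 19.180 − 18.70 = 0.48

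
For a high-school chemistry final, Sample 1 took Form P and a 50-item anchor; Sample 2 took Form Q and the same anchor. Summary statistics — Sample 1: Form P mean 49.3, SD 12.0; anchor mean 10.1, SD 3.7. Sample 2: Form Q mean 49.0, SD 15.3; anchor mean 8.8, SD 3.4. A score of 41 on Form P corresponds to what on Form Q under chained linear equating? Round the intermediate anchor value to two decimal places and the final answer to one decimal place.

Form P → anchor (Sample 1): v = (3.7/12.0)(41 − 49.3) + 10.1 = 7.54
anchor → Form Q (Sample 2): y = (15.3/3.4)(7.54 − 8.8) + 49.0 = 43.3

43.3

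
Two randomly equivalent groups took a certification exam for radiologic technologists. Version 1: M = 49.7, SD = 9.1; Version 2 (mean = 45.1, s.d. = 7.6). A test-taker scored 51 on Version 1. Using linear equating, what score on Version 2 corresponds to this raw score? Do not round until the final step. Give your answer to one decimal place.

Linear equating: y = (SD_Y/SD_X)(x − M_X) + M_Y
y = (7.6/9.1)(51 − 49.7) + 45.1
y = 0.835165 × 1.3 + 45.1 = 1.0857 + 45.1 = 46.2

46.2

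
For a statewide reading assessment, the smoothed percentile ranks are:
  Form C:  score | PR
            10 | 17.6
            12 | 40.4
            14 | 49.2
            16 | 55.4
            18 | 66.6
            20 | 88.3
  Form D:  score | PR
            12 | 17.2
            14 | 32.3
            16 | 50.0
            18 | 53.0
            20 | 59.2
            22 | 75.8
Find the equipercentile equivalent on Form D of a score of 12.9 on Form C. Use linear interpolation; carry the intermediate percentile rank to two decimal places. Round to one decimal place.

15.4

PR of 12.9 on Form C: 40.4 + (12.9 − 12)/(14 − 12) × (49.2 − 40.4) = 44.36
On Form D, PR 44.36 falls between score 14 (PR 32.3) and 16 (PR 50.0).
Interpolate: 14 + (44.36 − 32.3)/(50.0 − 32.3) × (16 − 14) = 15.4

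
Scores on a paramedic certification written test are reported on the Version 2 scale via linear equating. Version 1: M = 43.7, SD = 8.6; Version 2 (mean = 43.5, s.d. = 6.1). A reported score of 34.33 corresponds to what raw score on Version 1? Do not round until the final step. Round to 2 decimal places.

Invert y = (SD_Y/SD_X)(x − M_X) + M_Y:
x = (SD_X/SD_Y)(y − M_Y) + M_X = (8.6/6.1)(34.33 − 43.5) + 43.7
x = 1.409836 × -9.170 + 43.7 = 30.77

30.77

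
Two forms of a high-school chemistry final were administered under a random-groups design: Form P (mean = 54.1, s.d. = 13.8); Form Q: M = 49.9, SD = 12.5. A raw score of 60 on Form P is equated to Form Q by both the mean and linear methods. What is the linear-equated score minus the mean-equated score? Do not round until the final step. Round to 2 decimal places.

Mean-equated: 60 + (49.9 − 54.1) = 55.80
Linear-equated: (12.5/13.8)(60 − 54.1) + 49.9 = 55.244
Difference = 55.244 − 55.80 = -0.56

-0.56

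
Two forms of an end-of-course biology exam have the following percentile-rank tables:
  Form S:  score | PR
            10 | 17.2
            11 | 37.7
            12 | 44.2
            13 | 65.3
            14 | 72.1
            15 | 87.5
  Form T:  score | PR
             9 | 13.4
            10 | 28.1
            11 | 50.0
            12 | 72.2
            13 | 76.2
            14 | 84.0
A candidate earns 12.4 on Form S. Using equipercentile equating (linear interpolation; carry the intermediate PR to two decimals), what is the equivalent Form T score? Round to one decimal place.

PR of 12.4 on Form S: 44.2 + (12.4 − 12)/(13 − 12) × (65.3 − 44.2) = 52.64
On Form T, PR 52.64 falls between score 11 (PR 50.0) and 12 (PR 72.2).
Interpolate: 11 + (52.64 − 50.0)/(72.2 − 50.0) × (12 − 11) = 11.1

11.1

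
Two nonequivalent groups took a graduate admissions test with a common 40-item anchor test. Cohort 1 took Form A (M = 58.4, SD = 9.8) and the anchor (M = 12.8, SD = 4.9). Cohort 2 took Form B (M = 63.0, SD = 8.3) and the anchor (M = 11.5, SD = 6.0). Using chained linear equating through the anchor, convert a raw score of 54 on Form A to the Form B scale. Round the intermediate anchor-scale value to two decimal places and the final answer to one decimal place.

Form A → anchor (Cohort 1): v = (4.9/9.8)(54 − 58.4) + 12.8 = 10.60
anchor → Form B (Cohort 2): y = (8.3/6.0)(10.60 − 11.5) + 63.0 = 61.8

61.8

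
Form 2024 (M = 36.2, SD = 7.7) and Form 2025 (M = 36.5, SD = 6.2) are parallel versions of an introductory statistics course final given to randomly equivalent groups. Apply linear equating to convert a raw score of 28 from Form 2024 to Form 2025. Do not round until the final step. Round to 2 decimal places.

29.90

Linear equating: y = (SD_Y/SD_X)(x − M_X) + M_Y
y = (6.2/7.7)(28 − 36.2) + 36.5
y = 0.805195 × -8.2 + 36.5 = -6.6026 + 36.5 = 29.90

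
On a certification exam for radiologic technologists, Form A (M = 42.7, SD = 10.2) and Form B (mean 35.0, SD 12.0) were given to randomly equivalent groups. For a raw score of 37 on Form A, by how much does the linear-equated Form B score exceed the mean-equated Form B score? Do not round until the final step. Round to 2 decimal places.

-1.01

Mean-equated: 37 + (35.0 − 42.7) = 29.30
Linear-equated: (12.0/10.2)(37 − 42.7) + 35.0 = 28.294
Difference = 28.294 − 29.30 = -1.01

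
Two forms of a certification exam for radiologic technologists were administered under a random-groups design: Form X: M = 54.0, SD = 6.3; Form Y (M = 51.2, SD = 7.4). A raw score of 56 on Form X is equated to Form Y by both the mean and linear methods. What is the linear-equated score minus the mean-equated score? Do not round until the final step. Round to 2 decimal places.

0.35

Mean-equated: 56 + (51.2 − 54.0) = 53.20
Linear-equated: (7.4/6.3)(56 − 54.0) + 51.2 = 53.549
Difference = 53.549 − 53.20 = 0.35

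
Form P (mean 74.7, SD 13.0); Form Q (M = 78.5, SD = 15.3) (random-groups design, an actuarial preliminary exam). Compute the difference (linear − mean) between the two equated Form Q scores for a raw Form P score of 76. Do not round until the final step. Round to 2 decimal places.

Mean-equated: 76 + (78.5 − 74.7) = 79.80
Linear-equated: (15.3/13.0)(76 − 74.7) + 78.5 = 80.030
Difference = 80.030 − 79.80 = 0.23

0.23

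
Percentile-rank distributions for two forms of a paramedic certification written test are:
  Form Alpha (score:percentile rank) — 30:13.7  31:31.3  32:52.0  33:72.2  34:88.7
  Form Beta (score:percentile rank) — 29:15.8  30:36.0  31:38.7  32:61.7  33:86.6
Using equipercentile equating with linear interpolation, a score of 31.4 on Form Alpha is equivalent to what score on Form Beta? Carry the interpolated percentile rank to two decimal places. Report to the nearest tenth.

31.0

PR of 31.4 on Form Alpha: 31.3 + (31.4 − 31)/(32 − 31) × (52.0 − 31.3) = 39.58
On Form Beta, PR 39.58 falls between score 31 (PR 38.7) and 32 (PR 61.7).
Interpolate: 31 + (39.58 − 38.7)/(61.7 − 38.7) × (32 − 31) = 31.0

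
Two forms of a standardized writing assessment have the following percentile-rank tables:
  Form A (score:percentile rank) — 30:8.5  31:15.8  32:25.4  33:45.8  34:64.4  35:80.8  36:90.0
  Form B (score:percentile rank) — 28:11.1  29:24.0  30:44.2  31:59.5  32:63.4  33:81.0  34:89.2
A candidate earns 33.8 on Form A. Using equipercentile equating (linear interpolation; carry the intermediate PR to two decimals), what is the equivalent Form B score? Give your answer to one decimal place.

PR of 33.8 on Form A: 45.8 + (33.8 − 33)/(34 − 33) × (64.4 − 45.8) = 60.68
On Form B, PR 60.68 falls between score 31 (PR 59.5) and 32 (PR 63.4).
Interpolate: 31 + (60.68 − 59.5)/(63.4 − 59.5) × (32 − 31) = 31.3

31.3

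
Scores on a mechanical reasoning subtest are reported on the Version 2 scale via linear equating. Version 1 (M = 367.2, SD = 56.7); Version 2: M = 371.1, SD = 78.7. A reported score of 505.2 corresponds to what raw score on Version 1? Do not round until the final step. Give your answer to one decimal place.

Invert y = (SD_Y/SD_X)(x − M_X) + M_Y:
x = (SD_X/SD_Y)(y − M_Y) + M_X = (56.7/78.7)(505.2 − 371.1) + 367.2
x = 0.720457 × 134.100 + 367.2 = 463.8

463.8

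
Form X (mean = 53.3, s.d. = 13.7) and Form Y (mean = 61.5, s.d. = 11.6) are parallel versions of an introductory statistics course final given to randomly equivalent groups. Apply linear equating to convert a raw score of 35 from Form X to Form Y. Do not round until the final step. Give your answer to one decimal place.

46.0

Linear equating: y = (SD_Y/SD_X)(x − M_X) + M_Y
y = (11.6/13.7)(35 − 53.3) + 61.5
y = 0.846715 × -18.3 + 61.5 = -15.4949 + 61.5 = 46.0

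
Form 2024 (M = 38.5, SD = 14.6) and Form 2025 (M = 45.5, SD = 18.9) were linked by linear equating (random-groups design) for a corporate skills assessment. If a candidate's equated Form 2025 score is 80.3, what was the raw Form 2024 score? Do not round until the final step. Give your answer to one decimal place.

Invert y = (SD_Y/SD_X)(x − M_X) + M_Y:
x = (SD_X/SD_Y)(y − M_Y) + M_X = (14.6/18.9)(80.3 − 45.5) + 38.5
x = 0.772487 × 34.800 + 38.5 = 65.4

65.4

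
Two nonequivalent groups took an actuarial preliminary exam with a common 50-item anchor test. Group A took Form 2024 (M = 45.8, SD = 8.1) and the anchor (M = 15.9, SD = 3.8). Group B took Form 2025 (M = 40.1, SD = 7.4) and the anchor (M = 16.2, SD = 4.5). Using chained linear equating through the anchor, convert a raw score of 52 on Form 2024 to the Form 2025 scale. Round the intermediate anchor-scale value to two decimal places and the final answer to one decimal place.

44.4

Form 2024 → anchor (Group A): v = (3.8/8.1)(52 − 45.8) + 15.9 = 18.81
anchor → Form 2025 (Group B): y = (7.4/4.5)(18.81 − 16.2) + 40.1 = 44.4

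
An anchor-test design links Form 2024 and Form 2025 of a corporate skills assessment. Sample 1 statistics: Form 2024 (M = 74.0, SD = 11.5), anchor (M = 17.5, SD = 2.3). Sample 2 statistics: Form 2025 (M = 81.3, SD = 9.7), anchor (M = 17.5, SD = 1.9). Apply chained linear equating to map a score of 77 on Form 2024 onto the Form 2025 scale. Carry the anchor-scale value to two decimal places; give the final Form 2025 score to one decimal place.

Form 2024 → anchor (Sample 1): v = (2.3/11.5)(77 − 74.0) + 17.5 = 18.10
anchor → Form 2025 (Sample 2): y = (9.7/1.9)(18.10 − 17.5) + 81.3 = 84.4

84.4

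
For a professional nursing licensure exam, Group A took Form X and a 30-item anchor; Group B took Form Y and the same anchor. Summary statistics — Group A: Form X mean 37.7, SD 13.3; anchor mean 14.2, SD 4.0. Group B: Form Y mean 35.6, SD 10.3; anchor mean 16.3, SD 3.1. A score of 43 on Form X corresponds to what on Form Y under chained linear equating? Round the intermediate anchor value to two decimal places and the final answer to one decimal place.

Form X → anchor (Group A): v = (4.0/13.3)(43 − 37.7) + 14.2 = 15.79
anchor → Form Y (Group B): y = (10.3/3.1)(15.79 − 16.3) + 35.6 = 33.9

33.9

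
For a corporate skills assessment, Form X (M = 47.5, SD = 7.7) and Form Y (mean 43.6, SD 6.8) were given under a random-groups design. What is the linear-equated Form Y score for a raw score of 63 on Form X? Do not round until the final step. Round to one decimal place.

57.3

Linear equating: y = (SD_Y/SD_X)(x − M_X) + M_Y
y = (6.8/7.7)(63 − 47.5) + 43.6
y = 0.883117 × 15.5 + 43.6 = 13.6883 + 43.6 = 57.3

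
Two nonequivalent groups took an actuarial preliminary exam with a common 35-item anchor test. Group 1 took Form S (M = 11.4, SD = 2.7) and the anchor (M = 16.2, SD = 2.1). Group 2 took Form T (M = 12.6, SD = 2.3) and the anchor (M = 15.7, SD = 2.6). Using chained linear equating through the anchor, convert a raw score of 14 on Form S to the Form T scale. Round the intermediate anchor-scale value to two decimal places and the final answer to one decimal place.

Form S → anchor (Group 1): v = (2.1/2.7)(14 − 11.4) + 16.2 = 18.22
anchor → Form T (Group 2): y = (2.3/2.6)(18.22 − 15.7) + 12.6 = 14.8

14.8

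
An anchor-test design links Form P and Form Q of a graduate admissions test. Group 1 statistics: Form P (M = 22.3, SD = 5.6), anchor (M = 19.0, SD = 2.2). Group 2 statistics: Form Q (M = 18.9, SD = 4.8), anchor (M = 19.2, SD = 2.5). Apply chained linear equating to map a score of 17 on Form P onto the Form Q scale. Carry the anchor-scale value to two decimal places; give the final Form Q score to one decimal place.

14.5

Form P → anchor (Group 1): v = (2.2/5.6)(17 − 22.3) + 19.0 = 16.92
anchor → Form Q (Group 2): y = (4.8/2.5)(16.92 − 19.2) + 18.9 = 14.5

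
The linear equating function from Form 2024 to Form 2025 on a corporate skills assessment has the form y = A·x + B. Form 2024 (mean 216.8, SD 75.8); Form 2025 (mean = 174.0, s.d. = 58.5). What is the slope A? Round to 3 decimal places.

0.772

A = SD_Y / SD_X = 58.5 / 75.8 = 0.772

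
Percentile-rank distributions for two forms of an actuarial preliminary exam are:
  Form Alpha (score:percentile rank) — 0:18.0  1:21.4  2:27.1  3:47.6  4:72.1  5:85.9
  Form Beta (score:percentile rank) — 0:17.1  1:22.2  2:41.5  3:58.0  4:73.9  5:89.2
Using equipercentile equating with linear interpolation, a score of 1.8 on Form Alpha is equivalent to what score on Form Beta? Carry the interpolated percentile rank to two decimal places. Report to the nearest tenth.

1.2

PR of 1.8 on Form Alpha: 21.4 + (1.8 − 1)/(2 − 1) × (27.1 − 21.4) = 25.96
On Form Beta, PR 25.96 falls between score 1 (PR 22.2) and 2 (PR 41.5).
Interpolate: 1 + (25.96 − 22.2)/(41.5 − 22.2) × (2 − 1) = 1.2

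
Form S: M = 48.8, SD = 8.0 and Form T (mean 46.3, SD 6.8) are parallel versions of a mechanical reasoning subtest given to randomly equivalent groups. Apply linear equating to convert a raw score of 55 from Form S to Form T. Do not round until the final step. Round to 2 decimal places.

51.57

Linear equating: y = (SD_Y/SD_X)(x − M_X) + M_Y
y = (6.8/8.0)(55 − 48.8) + 46.3
y = 0.850000 × 6.2 + 46.3 = 5.2700 + 46.3 = 51.57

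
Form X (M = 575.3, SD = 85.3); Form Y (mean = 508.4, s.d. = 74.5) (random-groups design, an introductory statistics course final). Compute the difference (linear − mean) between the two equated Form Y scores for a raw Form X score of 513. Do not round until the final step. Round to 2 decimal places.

Mean-equated: 513 + (508.4 − 575.3) = 446.10
Linear-equated: (74.5/85.3)(513 − 575.3) + 508.4 = 453.988
Difference = 453.988 − 446.10 = 7.89

7.89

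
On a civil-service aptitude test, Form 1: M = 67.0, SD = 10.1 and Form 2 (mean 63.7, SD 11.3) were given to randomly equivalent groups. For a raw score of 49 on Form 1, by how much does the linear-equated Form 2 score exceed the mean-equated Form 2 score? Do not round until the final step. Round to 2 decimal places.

-2.14

Mean-equated: 49 + (63.7 − 67.0) = 45.70
Linear-equated: (11.3/10.1)(49 − 67.0) + 63.7 = 43.561
Difference = 43.561 − 45.70 = -2.14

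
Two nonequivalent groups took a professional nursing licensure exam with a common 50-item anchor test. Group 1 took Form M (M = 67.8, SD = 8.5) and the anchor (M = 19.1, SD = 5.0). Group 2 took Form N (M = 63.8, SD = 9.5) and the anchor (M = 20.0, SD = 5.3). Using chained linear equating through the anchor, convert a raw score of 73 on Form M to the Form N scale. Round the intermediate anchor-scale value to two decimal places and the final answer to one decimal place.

Form M → anchor (Group 1): v = (5.0/8.5)(73 − 67.8) + 19.1 = 22.16
anchor → Form N (Group 2): y = (9.5/5.3)(22.16 − 20.0) + 63.8 = 67.7

67.7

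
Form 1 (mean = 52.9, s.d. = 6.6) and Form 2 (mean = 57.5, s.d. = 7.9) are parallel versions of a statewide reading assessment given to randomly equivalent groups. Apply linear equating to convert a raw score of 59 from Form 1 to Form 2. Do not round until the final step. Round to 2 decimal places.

Linear equating: y = (SD_Y/SD_X)(x − M_X) + M_Y
y = (7.9/6.6)(59 − 52.9) + 57.5
y = 1.196970 × 6.1 + 57.5 = 7.3015 + 57.5 = 64.80

64.80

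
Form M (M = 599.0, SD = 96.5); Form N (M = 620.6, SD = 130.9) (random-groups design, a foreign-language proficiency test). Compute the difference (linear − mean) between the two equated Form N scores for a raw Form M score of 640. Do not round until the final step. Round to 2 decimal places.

14.62

Mean-equated: 640 + (620.6 − 599.0) = 661.60
Linear-equated: (130.9/96.5)(640 − 599.0) + 620.6 = 676.216
Difference = 676.216 − 661.60 = 14.62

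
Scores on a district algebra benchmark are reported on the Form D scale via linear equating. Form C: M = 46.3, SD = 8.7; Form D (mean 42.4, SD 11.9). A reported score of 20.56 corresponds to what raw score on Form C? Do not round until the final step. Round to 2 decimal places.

Invert y = (SD_Y/SD_X)(x − M_X) + M_Y:
x = (SD_X/SD_Y)(y − M_Y) + M_X = (8.7/11.9)(20.56 − 42.4) + 46.3
x = 0.731092 × -21.840 + 46.3 = 30.33

30.33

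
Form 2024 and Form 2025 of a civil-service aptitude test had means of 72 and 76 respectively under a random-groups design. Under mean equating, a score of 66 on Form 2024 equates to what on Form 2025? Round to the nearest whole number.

70

Mean equating: y = x + (M_Y − M_X) = 66 + (76 − 72) = 70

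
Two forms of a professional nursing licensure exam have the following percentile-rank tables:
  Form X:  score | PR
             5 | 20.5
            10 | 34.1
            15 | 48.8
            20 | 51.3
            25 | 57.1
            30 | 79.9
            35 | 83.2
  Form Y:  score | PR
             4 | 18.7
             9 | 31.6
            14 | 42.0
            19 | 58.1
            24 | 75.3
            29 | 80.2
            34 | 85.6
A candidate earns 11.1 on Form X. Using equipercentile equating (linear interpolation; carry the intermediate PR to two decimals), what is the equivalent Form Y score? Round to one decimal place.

PR of 11.1 on Form X: 34.1 + (11.1 − 10)/(15 − 10) × (48.8 − 34.1) = 37.33
On Form Y, PR 37.33 falls between score 9 (PR 31.6) and 14 (PR 42.0).
Interpolate: 9 + (37.33 − 31.6)/(42.0 − 31.6) × (14 − 9) = 11.8

11.8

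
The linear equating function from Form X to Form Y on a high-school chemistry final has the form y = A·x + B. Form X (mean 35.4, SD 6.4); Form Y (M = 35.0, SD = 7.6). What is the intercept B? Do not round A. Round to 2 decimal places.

-7.04

A = SD_Y / SD_X = 7.6 / 6.4 = 1.187500
B = M_Y − A·M_X = 35.0 − 1.187500 × 35.4 = -7.04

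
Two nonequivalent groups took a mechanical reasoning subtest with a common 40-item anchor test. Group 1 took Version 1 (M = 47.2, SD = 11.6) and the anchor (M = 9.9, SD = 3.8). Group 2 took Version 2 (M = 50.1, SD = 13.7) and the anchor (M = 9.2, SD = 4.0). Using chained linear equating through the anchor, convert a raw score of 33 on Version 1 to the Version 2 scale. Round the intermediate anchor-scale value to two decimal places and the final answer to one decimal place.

Version 1 → anchor (Group 1): v = (3.8/11.6)(33 − 47.2) + 9.9 = 5.25
anchor → Version 2 (Group 2): y = (13.7/4.0)(5.25 − 9.2) + 50.1 = 36.6

36.6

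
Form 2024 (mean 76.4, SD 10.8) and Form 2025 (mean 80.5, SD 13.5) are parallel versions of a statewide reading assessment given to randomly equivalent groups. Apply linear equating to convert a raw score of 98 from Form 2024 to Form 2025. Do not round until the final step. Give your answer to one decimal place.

Linear equating: y = (SD_Y/SD_X)(x − M_X) + M_Y
y = (13.5/10.8)(98 − 76.4) + 80.5
y = 1.250000 × 21.6 + 80.5 = 27.0000 + 80.5 = 107.5

107.5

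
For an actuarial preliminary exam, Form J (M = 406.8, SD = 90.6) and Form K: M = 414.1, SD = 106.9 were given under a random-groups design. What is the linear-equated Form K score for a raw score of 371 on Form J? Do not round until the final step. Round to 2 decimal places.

371.86

Linear equating: y = (SD_Y/SD_X)(x − M_X) + M_Y
y = (106.9/90.6)(371 − 406.8) + 414.1
y = 1.179912 × -35.8 + 414.1 = -42.2408 + 414.1 = 371.86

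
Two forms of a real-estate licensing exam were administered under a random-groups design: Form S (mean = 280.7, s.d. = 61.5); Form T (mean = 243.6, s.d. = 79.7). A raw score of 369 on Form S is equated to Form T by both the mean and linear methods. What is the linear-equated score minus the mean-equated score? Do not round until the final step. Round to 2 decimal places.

Mean-equated: 369 + (243.6 − 280.7) = 331.90
Linear-equated: (79.7/61.5)(369 − 280.7) + 243.6 = 358.031
Difference = 358.031 − 331.90 = 26.13

26.13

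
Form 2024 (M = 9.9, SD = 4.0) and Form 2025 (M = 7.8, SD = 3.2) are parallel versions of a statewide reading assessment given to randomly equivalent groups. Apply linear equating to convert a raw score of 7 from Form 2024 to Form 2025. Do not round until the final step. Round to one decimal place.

5.5

Linear equating: y = (SD_Y/SD_X)(x − M_X) + M_Y
y = (3.2/4.0)(7 − 9.9) + 7.8
y = 0.800000 × -2.9 + 7.8 = -2.3200 + 7.8 = 5.5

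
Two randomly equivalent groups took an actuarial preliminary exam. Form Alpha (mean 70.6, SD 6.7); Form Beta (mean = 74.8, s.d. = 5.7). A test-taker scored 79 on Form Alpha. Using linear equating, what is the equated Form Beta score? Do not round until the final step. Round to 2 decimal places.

Linear equating: y = (SD_Y/SD_X)(x − M_X) + M_Y
y = (5.7/6.7)(79 − 70.6) + 74.8
y = 0.850746 × 8.4 + 74.8 = 7.1463 + 74.8 = 81.95

81.95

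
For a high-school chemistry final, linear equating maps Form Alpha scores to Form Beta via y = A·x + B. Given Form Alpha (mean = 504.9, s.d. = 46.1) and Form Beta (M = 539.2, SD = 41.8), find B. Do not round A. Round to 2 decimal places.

A = SD_Y / SD_X = 41.8 / 46.1 = 0.906725
B = M_Y − A·M_X = 539.2 − 0.906725 × 504.9 = 81.39

81.39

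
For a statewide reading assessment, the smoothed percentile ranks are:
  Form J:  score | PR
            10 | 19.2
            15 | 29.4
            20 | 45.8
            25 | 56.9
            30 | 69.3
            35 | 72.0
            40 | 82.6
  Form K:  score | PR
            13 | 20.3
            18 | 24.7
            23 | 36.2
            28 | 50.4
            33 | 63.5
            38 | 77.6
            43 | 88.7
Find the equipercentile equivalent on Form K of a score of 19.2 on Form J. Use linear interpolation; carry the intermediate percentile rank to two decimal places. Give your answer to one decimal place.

PR of 19.2 on Form J: 29.4 + (19.2 − 15)/(20 − 15) × (45.8 − 29.4) = 43.18
On Form K, PR 43.18 falls between score 23 (PR 36.2) and 28 (PR 50.4).
Interpolate: 23 + (43.18 − 36.2)/(50.4 − 36.2) × (28 − 23) = 25.5

25.5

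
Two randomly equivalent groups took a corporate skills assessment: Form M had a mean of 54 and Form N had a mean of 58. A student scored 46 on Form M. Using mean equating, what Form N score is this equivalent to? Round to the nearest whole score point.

50

Mean equating: y = x + (M_Y − M_X) = 46 + (58 − 54) = 50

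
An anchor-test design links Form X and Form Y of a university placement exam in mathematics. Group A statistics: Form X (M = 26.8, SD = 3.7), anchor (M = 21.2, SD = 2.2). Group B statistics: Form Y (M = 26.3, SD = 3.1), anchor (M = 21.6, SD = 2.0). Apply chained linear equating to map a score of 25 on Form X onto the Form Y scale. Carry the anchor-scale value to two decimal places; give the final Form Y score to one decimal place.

Form X → anchor (Group A): v = (2.2/3.7)(25 − 26.8) + 21.2 = 20.13
anchor → Form Y (Group B): y = (3.1/2.0)(20.13 − 21.6) + 26.3 = 24.0

24.0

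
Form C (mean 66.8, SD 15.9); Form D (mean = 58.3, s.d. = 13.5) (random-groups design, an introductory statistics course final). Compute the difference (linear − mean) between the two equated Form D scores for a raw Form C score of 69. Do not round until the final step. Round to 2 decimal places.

Mean-equated: 69 + (58.3 − 66.8) = 60.50
Linear-equated: (13.5/15.9)(69 − 66.8) + 58.3 = 60.168
Difference = 60.168 − 60.50 = -0.33

-0.33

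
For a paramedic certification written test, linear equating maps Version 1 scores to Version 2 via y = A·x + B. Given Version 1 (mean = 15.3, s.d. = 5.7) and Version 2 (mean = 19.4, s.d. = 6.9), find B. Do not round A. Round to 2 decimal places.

0.88

A = SD_Y / SD_X = 6.9 / 5.7 = 1.210526
B = M_Y − A·M_X = 19.4 − 1.210526 × 15.3 = 0.88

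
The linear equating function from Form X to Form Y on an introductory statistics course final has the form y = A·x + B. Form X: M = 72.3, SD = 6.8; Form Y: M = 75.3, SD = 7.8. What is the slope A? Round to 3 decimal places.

A = SD_Y / SD_X = 7.8 / 6.8 = 1.147

1.147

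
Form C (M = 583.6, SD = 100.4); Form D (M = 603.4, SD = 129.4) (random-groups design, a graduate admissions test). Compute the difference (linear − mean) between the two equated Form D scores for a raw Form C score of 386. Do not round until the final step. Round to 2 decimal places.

Mean-equated: 386 + (603.4 − 583.6) = 405.80
Linear-equated: (129.4/100.4)(386 − 583.6) + 603.4 = 348.724
Difference = 348.724 − 405.80 = -57.08

-57.08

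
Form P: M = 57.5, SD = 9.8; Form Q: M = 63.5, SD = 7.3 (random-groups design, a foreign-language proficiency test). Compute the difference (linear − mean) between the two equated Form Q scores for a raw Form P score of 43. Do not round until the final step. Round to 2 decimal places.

3.70

Mean-equated: 43 + (63.5 − 57.5) = 49.00
Linear-equated: (7.3/9.8)(43 − 57.5) + 63.5 = 52.699
Difference = 52.699 − 49.00 = 3.70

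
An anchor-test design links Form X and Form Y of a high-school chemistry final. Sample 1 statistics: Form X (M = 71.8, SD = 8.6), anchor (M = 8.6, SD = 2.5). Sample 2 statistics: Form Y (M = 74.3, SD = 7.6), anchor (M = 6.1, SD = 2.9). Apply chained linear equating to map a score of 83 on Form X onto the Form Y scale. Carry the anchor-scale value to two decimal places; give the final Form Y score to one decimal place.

89.4

Form X → anchor (Sample 1): v = (2.5/8.6)(83 − 71.8) + 8.6 = 11.86
anchor → Form Y (Sample 2): y = (7.6/2.9)(11.86 − 6.1) + 74.3 = 89.4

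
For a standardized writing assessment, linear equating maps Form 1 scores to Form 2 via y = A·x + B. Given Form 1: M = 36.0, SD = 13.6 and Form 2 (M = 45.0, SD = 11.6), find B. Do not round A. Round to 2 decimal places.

A = SD_Y / SD_X = 11.6 / 13.6 = 0.852941
B = M_Y − A·M_X = 45.0 − 0.852941 × 36.0 = 14.29

14.29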